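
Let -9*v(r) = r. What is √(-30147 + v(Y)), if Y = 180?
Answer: I*√30167 ≈ 173.69*I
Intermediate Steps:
v(r) = -r/9
√(-30147 + v(Y)) = √(-30147 - ⅑*180) = √(-30147 - 20) = √(-30167) = I*√30167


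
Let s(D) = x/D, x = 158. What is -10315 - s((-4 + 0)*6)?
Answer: -123701/12 ≈ -10308.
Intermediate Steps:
s(D) = 158/D
-10315 - s((-4 + 0)*6) = -10315 - 158/((-4 + 0)*6) = -10315 - 158/((-4*6)) = -10315 - 158/(-24) = -10315 - 158*(-1)/24 = -10315 - 1*(-79/12) = -10315 + 79/12 = -123701/12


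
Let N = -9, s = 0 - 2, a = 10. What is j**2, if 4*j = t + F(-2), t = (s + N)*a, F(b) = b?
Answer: 784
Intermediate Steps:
s = -2
t = -110 (t = (-2 - 9)*10 = -11*10 = -110)
j = -28 (j = (-110 - 2)/4 = (1/4)*(-112) = -28)
j**2 = (-28)**2 = 784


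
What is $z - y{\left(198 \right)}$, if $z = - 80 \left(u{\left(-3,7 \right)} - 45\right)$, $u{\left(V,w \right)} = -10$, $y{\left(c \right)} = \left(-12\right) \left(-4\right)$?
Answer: $4352$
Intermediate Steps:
$y{\left(c \right)} = 48$
$z = 4400$ ($z = - 80 \left(-10 - 45\right) = \left(-80\right) \left(-55\right) = 4400$)
$z - y{\left(198 \right)} = 4400 - 48 = 4352$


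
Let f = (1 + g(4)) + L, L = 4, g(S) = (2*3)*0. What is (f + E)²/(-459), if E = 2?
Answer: -49/459 ≈ -0.10675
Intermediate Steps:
g(S) = 0 (g(S) = 6*0 = 0)
f = 5 (f = (1 + 0) + 4 = 1 + 4 = 5)
(f + E)²/(-459) = (5 + 2)²/(-459) = 7²*(-1/459) = 49*(-1/459) = -49/459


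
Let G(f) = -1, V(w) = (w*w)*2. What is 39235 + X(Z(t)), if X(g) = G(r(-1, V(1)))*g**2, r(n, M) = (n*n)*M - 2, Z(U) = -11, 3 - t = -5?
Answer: 39114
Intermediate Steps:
t = 8 (t = 3 - 1*(-5) = 3 + 5 = 8)
V(w) = 2*w**2 (V(w) = w**2*2 = 2*w**2)
r(n, M) = -2 + M*n**2 (r(n, M) = n**2*M - 2 = M*n**2 - 2 = -2 + M*n**2)
X(g) = -g**2
39235 + X(Z(t)) = 39235 - 1*(-11)**2 = 39235 - 1*121 = 39235 - 121 = 39114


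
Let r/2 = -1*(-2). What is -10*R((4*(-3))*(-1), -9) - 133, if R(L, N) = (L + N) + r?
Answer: -203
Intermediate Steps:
r = 4 (r = 2*(-1*(-2)) = 2*2 = 4)
R(L, N) = 4 + L + N (R(L, N) = (L + N) + 4 = 4 + L + N)
-10*R((4*(-3))*(-1), -9) - 133 = -10*(4 + (4*(-3))*(-1) - 9) - 133 = -10*(4 - 12*(-1) - 9) - 133 = -10*(4 + 12 - 9) - 133 = -10*7 - 133 = -70 - 133 = -203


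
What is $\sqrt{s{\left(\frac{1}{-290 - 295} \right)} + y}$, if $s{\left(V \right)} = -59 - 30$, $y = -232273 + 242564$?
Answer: $\sqrt{10202} \approx 101.0$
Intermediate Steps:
$y = 10291$
$s{\left(V \right)} = -89$ ($s{\left(V \right)} = -59 - 30 = -89$)
$\sqrt{s{\left(\frac{1}{-290 - 295} \right)} + y} = \sqrt{-89 + 10291} = \sqrt{10202}$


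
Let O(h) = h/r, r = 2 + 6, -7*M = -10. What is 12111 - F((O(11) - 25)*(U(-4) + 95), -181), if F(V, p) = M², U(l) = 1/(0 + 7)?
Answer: 593339/49 ≈ 12109.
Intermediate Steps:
M = 10/7 (M = -⅐*(-10) = 10/7 ≈ 1.4286)
r = 8
U(l) = ⅐ (U(l) = 1/7 = ⅐)
O(h) = h/8
F(V, p) = 100/49 (F(V, p) = (10/7)² = 100/49)
12111 - F((O(11) - 25)*(U(-4) + 95), -181) = 12111 - 1*100/49 = 12111 - 100/49 = 593339/49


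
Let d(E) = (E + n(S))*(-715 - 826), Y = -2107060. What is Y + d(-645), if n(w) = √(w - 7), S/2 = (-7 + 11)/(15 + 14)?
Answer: -1113115 - 1541*I*√5655/29 ≈ -1.1131e+6 - 3996.0*I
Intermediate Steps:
S = 8/29 (S = 2*((-7 + 11)/(15 + 14)) = 2*(4/29) = 8/29 ≈ 0.27586)
n(w) = √(-7 + w)
d(E) = -1541*E - 1541*I*√5655/29 (d(E) = (E + √(-7 + 8/29))*(-715 - 826) = (E + √(-195/29))*(-1541) = (E + I*√5655/29)*(-1541) = -1541*E - 1541*I*√5655/29)
Y + d(-645) = -2107060 + (-1541*(-645) - 1541*I*√5655/29) = -2107060 + (993945 - 1541*I*√5655/29) = -1113115 - 1541*I*√5655/29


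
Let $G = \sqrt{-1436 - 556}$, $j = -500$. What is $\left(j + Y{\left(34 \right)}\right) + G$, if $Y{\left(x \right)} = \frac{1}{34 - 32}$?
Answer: $- \frac{999}{2} + 2 i \sqrt{498} \approx -499.5 + 44.632 i$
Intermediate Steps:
$Y{\left(x \right)} = \frac{1}{2}$
$G = 2 i \sqrt{498}$ ($G = \sqrt{-1992} = 2 i \sqrt{498} \approx 44.632 i$)
$\left(j + Y{\left(34 \right)}\right) + G = \left(-500 + \frac{1}{2}\right) + 2 i \sqrt{498} = - \frac{999}{2} + 2 i \sqrt{498}$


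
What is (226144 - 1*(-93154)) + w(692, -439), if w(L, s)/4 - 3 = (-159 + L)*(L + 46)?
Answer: 1892726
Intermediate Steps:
w(L, s) = 12 + 4*(-159 + L)*(46 + L) (w(L, s) = 12 + 4*((-159 + L)*(L + 46)) = 12 + 4*((-159 + L)*(46 + L)) = 12 + 4*(-159 + L)*(46 + L))
(226144 - 1*(-93154)) + w(692, -439) = (226144 - 1*(-93154)) + (-29244 - 452*692 + 4*692²) = (226144 + 93154) + (-29244 - 312784 + 4*478864) = 319298 + (-29244 - 312784 + 1915456) = 319298 + 1573428 = 1892726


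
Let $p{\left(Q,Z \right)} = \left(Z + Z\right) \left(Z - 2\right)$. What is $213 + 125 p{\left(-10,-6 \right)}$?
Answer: $12213$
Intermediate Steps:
$p{\left(Q,Z \right)} = 2 Z \left(-2 + Z\right)$
$213 + 125 p{\left(-10,-6 \right)} = 213 + 125 \cdot 2 \left(-6\right) \left(-2 - 6\right) = 213 + 125 \cdot 2 \left(-6\right) \left(-8\right) = 213 + 125 \cdot 96 = 213 + 12000 = 12213$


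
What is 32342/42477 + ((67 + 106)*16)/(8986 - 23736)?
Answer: 179734082/313267875 ≈ 0.57374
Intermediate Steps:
32342/42477 + ((67 + 106)*16)/(8986 - 23736) = 32342*(1/42477) + (173*16)/(-14750) = 32342/42477 + 2768*(-1/14750) = 32342/42477 - 1384/7375 = 179734082/313267875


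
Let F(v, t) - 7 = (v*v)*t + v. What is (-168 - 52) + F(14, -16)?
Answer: -3335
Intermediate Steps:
F(v, t) = 7 + v + t*v² (F(v, t) = 7 + ((v*v)*t + v) = 7 + (v²*t + v) = 7 + (t*v² + v) = 7 + (v + t*v²) = 7 + v + t*v²)
(-168 - 52) + F(14, -16) = (-168 - 52) + (7 + 14 - 16*14²) = -220 + (7 + 14 - 16*196) = -220 + (7 + 14 - 3136) = -220 - 3115 = -3335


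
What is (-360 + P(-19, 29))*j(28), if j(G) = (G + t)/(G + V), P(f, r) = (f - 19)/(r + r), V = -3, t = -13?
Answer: -31377/145 ≈ -216.39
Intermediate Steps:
P(f, r) = (-19 + f)/(2*r) (P(f, r) = (-19 + f)/((2*r)) = (-19 + f)*(1/(2*r)) = (-19 + f)/(2*r))
j(G) = (-13 + G)/(-3 + G) (j(G) = (G - 13)/(G - 3) = (-13 + G)/(-3 + G))
(-360 + P(-19, 29))*j(28) = (-360 + (½)*(-19 - 19)/29)*((-13 + 28)/(-3 + 28)) = (-360 + (½)*(1/29)*(-38))*(15/25) = (-360 - 19/29)*((1/25)*15) = -10459/29*⅗ = -31377/145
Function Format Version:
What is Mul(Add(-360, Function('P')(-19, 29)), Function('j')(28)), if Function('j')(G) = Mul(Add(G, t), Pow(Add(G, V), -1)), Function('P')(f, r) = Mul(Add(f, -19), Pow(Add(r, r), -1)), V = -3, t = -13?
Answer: Rational(-31377, 145) ≈ -216.39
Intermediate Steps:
Function('P')(f, r) = Mul(Rational(1, 2), Pow(r, -1), Add(-19, f)) (Function('P')(f, r) = Mul(Add(-19, f), Pow(Mul(2, r), -1)) = Mul(Add(-19, f), Mul(Rational(1, 2), Pow(r, -1))) = Mul(Rational(1, 2), Pow(r, -1), Add(-19, f)))
Function('j')(G) = Mul(Pow(Add(-3, G), -1), Add(-13, G)) (Function('j')(G) = Mul(Add(G, -13), Pow(Add(G, -3), -1)) = Mul(Add(-13, G), Pow(Add(-3, G), -1)) = Mul(Pow(Add(-3, G), -1), Add(-13, G)))
Mul(Add(-360, Function('P')(-19, 29)), Function('j')(28)) = Mul(Add(-360, Mul(Rational(1, 2), Pow(29, -1), Add(-19, -19))), Mul(Pow(Add(-3, 28), -1), Add(-13, 28))) = Mul(Add(-360, Mul(Rational(1, 2), Rational(1, 29), -38)), Mul(Pow(25, -1), 15)) = Mul(Add(-360, Rational(-19, 29)), Mul(Rational(1, 25), 15)) = Mul(Rational(-10459, 29), Rational(3, 5)) = Rational(-31377, 145)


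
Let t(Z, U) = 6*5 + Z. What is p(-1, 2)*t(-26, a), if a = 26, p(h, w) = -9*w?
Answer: -72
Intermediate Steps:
t(Z, U) = 30 + Z
p(-1, 2)*t(-26, a) = (-9*2)*(30 - 26) = -18*4 = -72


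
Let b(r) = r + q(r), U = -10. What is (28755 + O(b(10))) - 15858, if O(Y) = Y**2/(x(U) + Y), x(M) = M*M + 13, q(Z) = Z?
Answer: 1715701/133 ≈ 12900.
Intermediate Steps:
b(r) = 2*r (b(r) = r + r = 2*r)
x(M) = 13 + M**2 (x(M) = M**2 + 13 = 13 + M**2)
O(Y) = Y**2/(113 + Y) (O(Y) = Y**2/((13 + (-10)**2) + Y) = Y**2/((13 + 100) + Y) = Y**2/(113 + Y))
(28755 + O(b(10))) - 15858 = (28755 + (2*10)**2/(113 + 2*10)) - 15858 = (28755 + 20**2/(113 + 20)) - 15858 = (28755 + 400/133) - 15858 = 3824815/133 - 15858 = 1715701/133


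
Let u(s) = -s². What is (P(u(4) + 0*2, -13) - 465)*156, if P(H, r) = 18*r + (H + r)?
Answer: -113568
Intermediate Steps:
P(H, r) = H + 19*r
(P(u(4) + 0*2, -13) - 465)*156 = (((-1*4² + 0*2) + 19*(-13)) - 465)*156 = (((-1*16 + 0) - 247) - 465)*156 = (((-16 + 0) - 247) - 465)*156 = ((-16 - 247) - 465)*156 = (-263 - 465)*156 = -728*156 = -113568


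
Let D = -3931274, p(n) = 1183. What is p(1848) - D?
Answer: 3932457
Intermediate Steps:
p(1848) - D = 1183 - 1*(-3931274) = 1183 + 3931274 = 3932457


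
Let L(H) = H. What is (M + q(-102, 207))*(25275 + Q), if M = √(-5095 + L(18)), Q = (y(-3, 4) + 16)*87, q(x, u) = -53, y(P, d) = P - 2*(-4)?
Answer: -1436406 + 27102*I*√5077 ≈ -1.4364e+6 + 1.9311e+6*I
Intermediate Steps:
y(P, d) = 8 + P (y(P, d) = P + 8 = 8 + P)
Q = 1827 (Q = ((8 - 3) + 16)*87 = (5 + 16)*87 = 21*87 = 1827)
M = I*√5077 (M = √(-5095 + 18) = √(-5077) = I*√5077 ≈ 71.253*I)
(M + q(-102, 207))*(25275 + Q) = (I*√5077 - 53)*(25275 + 1827) = (-53 + I*√5077)*27102 = -1436406 + 27102*I*√5077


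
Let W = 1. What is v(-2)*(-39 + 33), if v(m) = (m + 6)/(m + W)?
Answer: 24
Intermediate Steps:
v(m) = (6 + m)/(1 + m) (v(m) = (m + 6)/(m + 1) = (6 + m)/(1 + m))
v(-2)*(-39 + 33) = ((6 - 2)/(1 - 2))*(-39 + 33) = (4/(-1))*(-6) = -1*4*(-6) = -4*(-6) = 24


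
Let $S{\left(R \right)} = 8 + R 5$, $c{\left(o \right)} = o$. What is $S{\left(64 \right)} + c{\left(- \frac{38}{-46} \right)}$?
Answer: $\frac{7563}{23} \approx 328.83$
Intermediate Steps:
$S{\left(R \right)} = 8 + 5 R$
$S{\left(64 \right)} + c{\left(- \frac{38}{-46} \right)} = \left(8 + 5 \cdot 64\right) - \frac{38}{-46} = \left(8 + 320\right) - - \frac{19}{23} = 328 + \frac{19}{23} = \frac{7563}{23}$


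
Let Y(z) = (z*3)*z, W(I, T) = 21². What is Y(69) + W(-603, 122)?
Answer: 14724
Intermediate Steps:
W(I, T) = 441
Y(z) = 3*z² (Y(z) = (3*z)*z = 3*z²)
Y(69) + W(-603, 122) = 3*69² + 441 = 3*4761 + 441 = 14283 + 441 = 14724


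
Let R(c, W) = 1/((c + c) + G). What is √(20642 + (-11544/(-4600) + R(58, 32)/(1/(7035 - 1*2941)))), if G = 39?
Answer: √262711404609/3565 ≈ 143.77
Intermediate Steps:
R(c, W) = 1/(39 + 2*c) (R(c, W) = 1/((c + c) + 39) = 1/(2*c + 39) = 1/(39 + 2*c))
√(20642 + (-11544/(-4600) + R(58, 32)/(1/(7035 - 1*2941)))) = √(20642 + (-11544/(-4600) + 1/((39 + 2*58)*(1/(7035 - 1*2941))))) = √(20642 + (-11544*(-1/4600) + 1/((39 + 116)*(1/(7035 - 2941))))) = √(20642 + (1443/575 + 1/(155*(1/4094)))) = √(20642 + (1443/575 + (1/155)*4094)) = √(20642 + (1443/575 + 4094/155)) = √(20642 + 515543/17825) = √(368459193/17825) = √262711404609/3565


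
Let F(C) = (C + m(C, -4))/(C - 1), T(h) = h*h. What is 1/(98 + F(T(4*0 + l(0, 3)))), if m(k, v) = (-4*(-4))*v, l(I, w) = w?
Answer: 8/729 ≈ 0.010974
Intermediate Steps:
m(k, v) = 16*v
T(h) = h²
F(C) = (-64 + C)/(-1 + C) (F(C) = (C + 16*(-4))/(C - 1) = (C - 64)/(-1 + C) = (-64 + C)/(-1 + C))
1/(98 + F(T(4*0 + l(0, 3)))) = 1/(98 + (-64 + (4*0 + 3)²)/(-1 + (4*0 + 3)²)) = 1/(98 + (-64 + (0 + 3)²)/(-1 + (0 + 3)²)) = 1/(98 + (-64 + 3²)/(-1 + 3²)) = 1/(98 + (-64 + 9)/(-1 + 9)) = 1/(98 - 55/8) = 1/(729/8) = 8/729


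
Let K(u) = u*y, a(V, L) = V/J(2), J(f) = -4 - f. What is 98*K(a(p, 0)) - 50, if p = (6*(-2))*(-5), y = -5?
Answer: 4850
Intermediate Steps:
p = 60 (p = -12*(-5) = 60)
a(V, L) = -V/6 (a(V, L) = V/(-4 - 1*2) = V/(-4 - 2) = V/(-6) = V*(-⅙) = -V/6)
K(u) = -5*u (K(u) = u*(-5) = -5*u)
98*K(a(p, 0)) - 50 = 98*(-(-5)*60/6) - 50 = 98*(-5*(-10)) - 50 = 98*50 - 50 = 4900 - 50 = 4850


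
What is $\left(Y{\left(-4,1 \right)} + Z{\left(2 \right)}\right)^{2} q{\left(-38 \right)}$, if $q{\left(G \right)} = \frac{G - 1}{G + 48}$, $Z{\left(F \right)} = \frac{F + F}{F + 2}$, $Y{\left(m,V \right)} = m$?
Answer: $- \frac{351}{10} \approx -35.1$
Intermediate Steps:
$Z{\left(F \right)} = \frac{2 F}{2 + F}$
$q{\left(G \right)} = \frac{-1 + G}{48 + G}$
$\left(Y{\left(-4,1 \right)} + Z{\left(2 \right)}\right)^{2} q{\left(-38 \right)} = \left(-4 + 2 \cdot 2 \frac{1}{2 + 2}\right)^{2} \frac{-1 - 38}{48 - 38} = \left(-4 + 2 \cdot 2 \cdot \frac{1}{4}\right)^{2} \cdot \frac{1}{10} \left(-39\right) = \left(-4 + 1\right)^{2} \left(- \frac{39}{10}\right) = \left(-3\right)^{2} \left(- \frac{39}{10}\right) = 9 \left(- \frac{39}{10}\right) = - \frac{351}{10}$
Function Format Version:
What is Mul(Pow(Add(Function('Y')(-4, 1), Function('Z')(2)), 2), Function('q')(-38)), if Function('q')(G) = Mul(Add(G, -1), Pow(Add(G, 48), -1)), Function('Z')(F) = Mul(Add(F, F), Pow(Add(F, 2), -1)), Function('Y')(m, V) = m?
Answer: Rational(-351, 10) ≈ -35.100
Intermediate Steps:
Function('Z')(F) = Mul(2, F, Pow(Add(2, F), -1)) (Function('Z')(F) = Mul(Mul(2, F), Pow(Add(2, F), -1)) = Mul(2, F, Pow(Add(2, F), -1)))
Function('q')(G) = Mul(Pow(Add(48, G), -1), Add(-1, G)) (Function('q')(G) = Mul(Add(-1, G), Pow(Add(48, G), -1)) = Mul(Pow(Add(48, G), -1), Add(-1, G)))
Mul(Pow(Add(Function('Y')(-4, 1), Function('Z')(2)), 2), Function('q')(-38)) = Mul(Pow(Add(-4, Mul(2, 2, Pow(Add(2, 2), -1))), 2), Mul(Pow(Add(48, -38), -1), Add(-1, -38))) = Mul(Pow(Add(-4, Mul(2, 2, Pow(4, -1))), 2), Mul(Pow(10, -1), -39)) = Mul(Pow(Add(-4, Mul(2, 2, Rational(1, 4))), 2), Mul(Rational(1, 10), -39)) = Mul(Pow(Add(-4, 1), 2), Rational(-39, 10)) = Mul(Pow(-3, 2), Rational(-39, 10)) = Mul(9, Rational(-39, 10)) = Rational(-351, 10)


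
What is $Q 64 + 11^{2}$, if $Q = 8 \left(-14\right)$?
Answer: $-7047$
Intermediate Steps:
$Q = -112$
$Q 64 + 11^{2} = \left(-112\right) 64 + 11^{2} = -7168 + 121 = -7047$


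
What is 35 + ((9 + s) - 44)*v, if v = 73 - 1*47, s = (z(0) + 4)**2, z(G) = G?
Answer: -459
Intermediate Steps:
s = 16 (s = (0 + 4)**2 = 4**2 = 16)
v = 26 (v = 73 - 47 = 26)
35 + ((9 + s) - 44)*v = 35 + ((9 + 16) - 44)*26 = 35 + (25 - 44)*26 = 35 - 19*26 = 35 - 494 = -459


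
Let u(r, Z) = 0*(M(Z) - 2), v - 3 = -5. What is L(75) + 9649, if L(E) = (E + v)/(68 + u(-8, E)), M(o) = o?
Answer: 656205/68 ≈ 9650.1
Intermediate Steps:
v = -2 (v = 3 - 5 = -2)
u(r, Z) = 0 (u(r, Z) = 0*(Z - 2) = 0*(-2 + Z) = 0)
L(E) = -1/34 + E/68 (L(E) = (E - 2)/(68 + 0) = (-2 + E)/68 = (-2 + E)*(1/68) = -1/34 + E/68)
L(75) + 9649 = (-1/34 + (1/68)*75) + 9649 = (-1/34 + 75/68) + 9649 = 73/68 + 9649 = 656205/68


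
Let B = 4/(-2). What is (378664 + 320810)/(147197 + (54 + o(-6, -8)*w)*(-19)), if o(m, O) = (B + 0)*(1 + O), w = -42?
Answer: 699474/157343 ≈ 4.4455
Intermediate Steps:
B = -2 (B = 4*(-1/2) = -2)
o(m, O) = -2 - 2*O (o(m, O) = (-2 + 0)*(1 + O) = -2*(1 + O) = -2 - 2*O)
(378664 + 320810)/(147197 + (54 + o(-6, -8)*w)*(-19)) = (378664 + 320810)/(147197 + (54 + (-2 - 2*(-8))*(-42))*(-19)) = 699474/(147197 + (54 + (-2 + 16)*(-42))*(-19)) = 699474/(147197 + (54 + 14*(-42))*(-19)) = 699474/(147197 + (54 - 588)*(-19)) = 699474/(147197 - 534*(-19)) = 699474/(147197 + 10146) = 699474/157343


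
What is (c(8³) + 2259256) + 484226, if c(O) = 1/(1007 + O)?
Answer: 4167349159/1519 ≈ 2.7435e+6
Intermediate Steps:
(c(8³) + 2259256) + 484226 = (1/(1007 + 8³) + 2259256) + 484226 = (1/(1007 + 512) + 2259256) + 484226 = (1/1519 + 2259256) + 484226 = 3431809865/1519 + 484226 = 4167349159/1519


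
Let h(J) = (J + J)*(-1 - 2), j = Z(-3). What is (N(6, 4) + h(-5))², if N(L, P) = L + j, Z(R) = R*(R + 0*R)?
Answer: 2025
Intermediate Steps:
Z(R) = R² (Z(R) = R*(R + 0) = R*R = R²)
j = 9 (j = (-3)² = 9)
N(L, P) = 9 + L (N(L, P) = L + 9 = 9 + L)
h(J) = -6*J (h(J) = (2*J)*(-3) = -6*J)
(N(6, 4) + h(-5))² = ((9 + 6) - 6*(-5))² = (15 + 30)² = 45² = 2025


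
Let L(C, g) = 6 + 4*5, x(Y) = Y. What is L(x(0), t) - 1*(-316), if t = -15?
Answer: 342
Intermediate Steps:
L(C, g) = 26 (L(C, g) = 6 + 20 = 26)
L(x(0), t) - 1*(-316) = 26 - 1*(-316) = 26 + 316 = 342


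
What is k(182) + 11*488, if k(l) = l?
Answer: 5550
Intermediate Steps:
k(182) + 11*488 = 182 + 11*488 = 182 + 5368 = 5550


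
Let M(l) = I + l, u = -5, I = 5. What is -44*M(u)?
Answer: 0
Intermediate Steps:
M(l) = 5 + l
-44*M(u) = -44*(5 - 5) = -44*0 = 0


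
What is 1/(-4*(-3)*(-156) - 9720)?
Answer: -1/11592 ≈ -8.6266e-5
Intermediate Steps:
1/(-4*(-3)*(-156) - 9720) = 1/(12*(-156) - 9720) = 1/(-1872 - 9720) = 1/(-11592) = -1/11592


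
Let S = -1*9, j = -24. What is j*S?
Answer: 216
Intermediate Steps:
S = -9
j*S = -24*(-9) = 216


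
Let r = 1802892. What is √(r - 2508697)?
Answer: I*√705805 ≈ 840.12*I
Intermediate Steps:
√(r - 2508697) = √(1802892 - 2508697) = √(-705805) = I*√705805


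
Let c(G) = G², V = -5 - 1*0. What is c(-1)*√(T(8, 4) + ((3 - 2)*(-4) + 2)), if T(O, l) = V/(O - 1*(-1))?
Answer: I*√23/3 ≈ 1.5986*I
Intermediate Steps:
V = -5 (V = -5 + 0 = -5)
T(O, l) = -5/(1 + O) (T(O, l) = -5/(O - 1*(-1)) = -5/(O + 1) = -5/(1 + O))
c(-1)*√(T(8, 4) + ((3 - 2)*(-4) + 2)) = (-1)²*√(-5/(1 + 8) + ((3 - 2)*(-4) + 2)) = 1*√(-5/9 + (1*(-4) + 2)) = 1*√(-5*⅑ + (-4 + 2)) = 1*√(-5/9 - 2) = 1*√(-23/9) = 1*(I*√23/3) = I*√23/3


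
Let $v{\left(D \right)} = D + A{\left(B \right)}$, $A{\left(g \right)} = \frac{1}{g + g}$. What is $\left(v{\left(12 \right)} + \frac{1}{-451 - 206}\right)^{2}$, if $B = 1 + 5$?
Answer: $\frac{1008126001}{6906384} \approx 145.97$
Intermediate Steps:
$B = 6$
$A{\left(g \right)} = \frac{1}{2 g}$
$v{\left(D \right)} = \frac{1}{12} + D$ ($v{\left(D \right)} = D + \frac{1}{2 \cdot 6} = D + \frac{1}{2} \cdot \frac{1}{6} = D + \frac{1}{12} = \frac{1}{12} + D$)
$\left(v{\left(12 \right)} + \frac{1}{-451 - 206}\right)^{2} = \left(\left(\frac{1}{12} + 12\right) + \frac{1}{-451 - 206}\right)^{2} = \left(\frac{145}{12} + \frac{1}{-657}\right)^{2} = \left(\frac{145}{12} - \frac{1}{657}\right)^{2} = \left(\frac{31751}{2628}\right)^{2} = \frac{1008126001}{6906384}$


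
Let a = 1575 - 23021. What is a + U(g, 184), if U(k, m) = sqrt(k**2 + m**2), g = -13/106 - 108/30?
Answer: -21446 + sqrt(9514043129)/530 ≈ -21262.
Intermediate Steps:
g = -1973/530 (g = -13*1/106 - 108*1/30 = -13/106 - 18/5 = -1973/530 ≈ -3.7226)
a = -21446
a + U(g, 184) = -21446 + sqrt((-1973/530)**2 + 184**2) = -21446 + sqrt(3892729/280900 + 33856) = -21446 + sqrt(9514043129/280900) = -21446 + sqrt(9514043129)/530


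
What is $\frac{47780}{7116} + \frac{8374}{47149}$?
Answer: $\frac{578092151}{83878071} \approx 6.8921$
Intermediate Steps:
$\frac{47780}{7116} + \frac{8374}{47149} = 47780 \cdot \frac{1}{7116} + 8374 \cdot \frac{1}{47149} = \frac{11945}{1779} + \frac{8374}{47149} = \frac{578092151}{83878071}$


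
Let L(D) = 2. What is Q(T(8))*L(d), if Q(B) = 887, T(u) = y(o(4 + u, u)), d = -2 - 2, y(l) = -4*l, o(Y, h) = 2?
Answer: 1774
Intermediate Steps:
d = -4
T(u) = -8 (T(u) = -4*2 = -8)
Q(T(8))*L(d) = 887*2 = 1774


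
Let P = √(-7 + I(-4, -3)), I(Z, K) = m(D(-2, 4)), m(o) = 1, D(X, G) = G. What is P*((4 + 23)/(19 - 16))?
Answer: 9*I*√6 ≈ 22.045*I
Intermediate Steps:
I(Z, K) = 1
P = I*√6 (P = √(-7 + 1) = √(-6) = I*√6 ≈ 2.4495*I)
P*((4 + 23)/(19 - 16)) = (I*√6)*((4 + 23)/(19 - 16)) = (I*√6)*(27/3) = (I*√6)*(27*(⅓)) = (I*√6)*9 = 9*I*√6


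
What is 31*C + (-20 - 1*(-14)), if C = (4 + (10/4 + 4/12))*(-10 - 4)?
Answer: -8915/3 ≈ -2971.7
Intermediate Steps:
C = -287/3 (C = (4 + (10*(1/4) + 4*(1/12)))*(-14) = (4 + (5/2 + 1/3))*(-14) = (4 + 17/6)*(-14) = (41/6)*(-14) = -287/3 ≈ -95.667)
31*C + (-20 - 1*(-14)) = 31*(-287/3) + (-20 - 1*(-14)) = -8897/3 + (-20 + 14) = -8897/3 - 6 = -8915/3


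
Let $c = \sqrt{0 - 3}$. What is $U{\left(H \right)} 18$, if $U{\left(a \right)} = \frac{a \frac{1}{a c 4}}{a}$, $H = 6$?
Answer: $- \frac{i \sqrt{3}}{4} \approx - 0.43301 i$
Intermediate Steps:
$c = i \sqrt{3}$ ($c = \sqrt{-3} = i \sqrt{3} \approx 1.732 i$)
$U{\left(a \right)} = - \frac{i \sqrt{3}}{12 a}$ ($U{\left(a \right)} = \frac{a \frac{1}{a i \sqrt{3} \cdot 4}}{a} = \frac{a \frac{1}{i a \sqrt{3} \cdot 4}}{a} = \frac{a \frac{1}{4 i a \sqrt{3}}}{a} = \frac{a \left(- \frac{i \sqrt{3}}{12 a}\right)}{a} = \frac{\left(- \frac{1}{12}\right) i \sqrt{3}}{a} = - \frac{i \sqrt{3}}{12 a}$)
$U{\left(H \right)} 18 = - \frac{i \sqrt{3}}{12 \cdot 6} \cdot 18 = \left(- \frac{1}{12}\right) i \sqrt{3} \cdot \frac{1}{6} \cdot 18 = - \frac{i \sqrt{3}}{72} \cdot 18 = - \frac{i \sqrt{3}}{4}$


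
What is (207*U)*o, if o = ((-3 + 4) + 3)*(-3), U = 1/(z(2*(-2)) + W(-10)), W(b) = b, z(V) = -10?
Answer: 621/5 ≈ 124.20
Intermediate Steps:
U = -1/20 (U = 1/(-10 - 10) = 1/(-20) = -1/20 ≈ -0.050000)
o = -12 (o = (1 + 3)*(-3) = 4*(-3) = -12)
(207*U)*o = (207*(-1/20))*(-12) = -207/20*(-12) = 621/5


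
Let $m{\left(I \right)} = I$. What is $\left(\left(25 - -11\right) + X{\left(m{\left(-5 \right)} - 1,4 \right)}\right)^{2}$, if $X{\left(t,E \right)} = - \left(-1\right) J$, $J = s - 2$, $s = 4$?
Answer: $1444$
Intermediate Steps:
$J = 2$ ($J = 4 - 2 = 2$)
$X{\left(t,E \right)} = 2$ ($X{\left(t,E \right)} = - \left(-1\right) 2 = \left(-1\right) \left(-2\right) = 2$)
$\left(\left(25 - -11\right) + X{\left(m{\left(-5 \right)} - 1,4 \right)}\right)^{2} = \left(\left(25 - -11\right) + 2\right)^{2} = \left(\left(25 + 11\right) + 2\right)^{2} = \left(36 + 2\right)^{2} = 38^{2} = 1444$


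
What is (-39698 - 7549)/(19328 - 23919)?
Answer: 47247/4591 ≈ 10.291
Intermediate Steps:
(-39698 - 7549)/(19328 - 23919) = -47247/(-4591) = -47247*(-1/4591) = 47247/4591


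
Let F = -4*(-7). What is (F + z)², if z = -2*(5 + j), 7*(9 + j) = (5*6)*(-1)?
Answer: 97344/49 ≈ 1986.6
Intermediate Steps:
F = 28
j = -93/7 (j = -9 + ((5*6)*(-1))/7 = -9 + (30*(-1))/7 = -9 + (⅐)*(-30) = -9 - 30/7 = -93/7 ≈ -13.286)
z = 116/7 (z = -2*(5 - 93/7) = -2*(-58/7) = 116/7 ≈ 16.571)
(F + z)² = (28 + 116/7)² = (312/7)² = 97344/49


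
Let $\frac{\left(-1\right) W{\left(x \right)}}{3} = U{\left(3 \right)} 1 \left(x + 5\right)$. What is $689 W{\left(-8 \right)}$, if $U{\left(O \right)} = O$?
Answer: $18603$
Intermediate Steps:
$W{\left(x \right)} = -45 - 9 x$ ($W{\left(x \right)} = - 3 \cdot 3 \cdot 1 \left(x + 5\right) = - 3 \cdot 3 \cdot 1 \left(5 + x\right) = - 3 \cdot 3 \left(5 + x\right) = - 3 \left(15 + 3 x\right) = -45 - 9 x$)
$689 W{\left(-8 \right)} = 689 \left(-45 - -72\right) = 689 \left(-45 + 72\right) = 689 \cdot 27 = 18603$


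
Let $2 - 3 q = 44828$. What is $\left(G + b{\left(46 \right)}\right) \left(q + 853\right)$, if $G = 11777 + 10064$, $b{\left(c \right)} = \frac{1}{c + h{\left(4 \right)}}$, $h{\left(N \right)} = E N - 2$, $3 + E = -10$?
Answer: $- \frac{2461728703}{8} \approx -3.0772 \cdot 10^{8}$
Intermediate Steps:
$E = -13$ ($E = -3 - 10 = -13$)
$q = -14942$ ($q = \frac{2}{3} - \frac{44828}{3} = -14942$)
$h{\left(N \right)} = -2 - 13 N$ ($h{\left(N \right)} = - 13 N - 2 = -2 - 13 N$)
$b{\left(c \right)} = \frac{1}{-54 + c}$ ($b{\left(c \right)} = \frac{1}{c - 54} = \frac{1}{-54 + c}$)
$G = 21841$
$\left(G + b{\left(46 \right)}\right) \left(q + 853\right) = \left(21841 + \frac{1}{-54 + 46}\right) \left(-14942 + 853\right) = \left(21841 + \frac{1}{-8}\right) \left(-14089\right) = \left(21841 - \frac{1}{8}\right) \left(-14089\right) = \frac{174727}{8} \left(-14089\right) = - \frac{2461728703}{8}$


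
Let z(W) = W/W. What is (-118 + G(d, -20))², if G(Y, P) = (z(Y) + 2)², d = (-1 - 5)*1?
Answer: 11881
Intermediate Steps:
d = -6 (d = -6*1 = -6)
z(W) = 1
G(Y, P) = 9 (G(Y, P) = (1 + 2)² = 3² = 9)
(-118 + G(d, -20))² = (-118 + 9)² = (-109)² = 11881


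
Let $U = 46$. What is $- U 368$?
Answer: $-16928$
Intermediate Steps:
$- U 368 = \left(-1\right) 46 \cdot 368 = \left(-46\right) 368 = -16928$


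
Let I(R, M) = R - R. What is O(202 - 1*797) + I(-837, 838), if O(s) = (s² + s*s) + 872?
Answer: 708922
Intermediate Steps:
I(R, M) = 0
O(s) = 872 + 2*s² (O(s) = (s² + s²) + 872 = 2*s² + 872 = 872 + 2*s²)
O(202 - 1*797) + I(-837, 838) = (872 + 2*(202 - 1*797)²) + 0 = (872 + 2*(202 - 797)²) + 0 = (872 + 2*(-595)²) + 0 = (872 + 2*354025) + 0 = (872 + 708050) + 0 = 708922 + 0 = 708922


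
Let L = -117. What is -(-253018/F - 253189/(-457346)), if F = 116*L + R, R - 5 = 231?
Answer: -29773324683/1524791564 ≈ -19.526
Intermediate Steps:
R = 236 (R = 5 + 231 = 236)
F = -13336 (F = 116*(-117) + 236 = -13572 + 236 = -13336)
-(-253018/F - 253189/(-457346)) = -(-253018/(-13336) - 253189/(-457346)) = -(-253018*(-1/13336) - 253189*(-1/457346)) = -(126509/6668 + 253189/457346) = -1*29773324683/1524791564 = -29773324683/1524791564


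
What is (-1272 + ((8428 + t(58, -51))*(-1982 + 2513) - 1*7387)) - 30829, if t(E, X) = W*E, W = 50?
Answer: 5975680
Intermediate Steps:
t(E, X) = 50*E
(-1272 + ((8428 + t(58, -51))*(-1982 + 2513) - 1*7387)) - 30829 = (-1272 + ((8428 + 50*58)*(-1982 + 2513) - 1*7387)) - 30829 = (-1272 + ((8428 + 2900)*531 - 7387)) - 30829 = (-1272 + (11328*531 - 7387)) - 30829 = (-1272 + (6015168 - 7387)) - 30829 = (-1272 + 6007781) - 30829 = 6006509 - 30829 = 5975680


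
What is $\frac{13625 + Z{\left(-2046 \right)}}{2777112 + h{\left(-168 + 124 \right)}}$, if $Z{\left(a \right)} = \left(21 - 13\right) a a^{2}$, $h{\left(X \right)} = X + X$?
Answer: $- \frac{68518333063}{2777024} \approx -24673.0$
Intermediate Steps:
$h{\left(X \right)} = 2 X$
$Z{\left(a \right)} = 8 a^{3}$ ($Z{\left(a \right)} = 8 a a^{2} = 8 a^{3}$)
$\frac{13625 + Z{\left(-2046 \right)}}{2777112 + h{\left(-168 + 124 \right)}} = \frac{13625 + 8 \left(-2046\right)^{3}}{2777112 + 2 \left(-168 + 124\right)} = \frac{13625 + 8 \left(-8564793336\right)}{2777112 + 2 \left(-44\right)} = \frac{13625 - 68518346688}{2777112 - 88} = - \frac{68518333063}{2777024}$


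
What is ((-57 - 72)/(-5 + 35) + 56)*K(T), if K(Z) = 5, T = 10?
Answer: 517/2 ≈ 258.50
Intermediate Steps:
((-57 - 72)/(-5 + 35) + 56)*K(T) = ((-57 - 72)/(-5 + 35) + 56)*5 = (-129/30 + 56)*5 = (-129*1/30 + 56)*5 = (-43/10 + 56)*5 = (517/10)*5 = 517/2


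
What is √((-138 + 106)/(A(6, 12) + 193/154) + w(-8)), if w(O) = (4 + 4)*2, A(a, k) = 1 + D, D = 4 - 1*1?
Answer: 4*√405309/809 ≈ 3.1478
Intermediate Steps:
D = 3 (D = 4 - 1 = 3)
A(a, k) = 4 (A(a, k) = 1 + 3 = 4)
w(O) = 16 (w(O) = 8*2 = 16)
√((-138 + 106)/(A(6, 12) + 193/154) + w(-8)) = √((-138 + 106)/(4 + 193/154) + 16) = √(-32/(4 + 193*(1/154)) + 16) = √(-32/(4 + 193/154) + 16) = √(-32/809/154 + 16) = √(-32*154/809 + 16) = √(-4928/809 + 16) = √(8016/809) = 4*√405309/809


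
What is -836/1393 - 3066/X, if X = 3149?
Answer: -6903502/4386557 ≈ -1.5738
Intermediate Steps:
-836/1393 - 3066/X = -836/1393 - 3066/3149 = -6903502/4386557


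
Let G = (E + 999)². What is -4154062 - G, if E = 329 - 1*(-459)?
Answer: -7347431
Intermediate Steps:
E = 788 (E = 329 + 459 = 788)
G = 3193369 (G = (788 + 999)² = 1787² = 3193369)
-4154062 - G = -4154062 - 1*3193369 = -4154062 - 3193369 = -7347431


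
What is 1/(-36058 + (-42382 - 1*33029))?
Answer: -1/111469 ≈ -8.9711e-6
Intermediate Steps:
1/(-36058 + (-42382 - 1*33029)) = 1/(-36058 + (-42382 - 33029)) = 1/(-36058 - 75411) = 1/(-111469) = -1/111469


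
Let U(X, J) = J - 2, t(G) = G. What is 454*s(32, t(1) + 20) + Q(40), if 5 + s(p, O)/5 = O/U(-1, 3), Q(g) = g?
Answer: 36360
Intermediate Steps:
U(X, J) = -2 + J
s(p, O) = -25 + 5*O (s(p, O) = -25 + 5*(O/(-2 + 3)) = -25 + 5*(O/1) = -25 + 5*(O*1) = -25 + 5*O)
454*s(32, t(1) + 20) + Q(40) = 454*(-25 + 5*(1 + 20)) + 40 = 454*(-25 + 5*21) + 40 = 454*(-25 + 105) + 40 = 454*80 + 40 = 36320 + 40 = 36360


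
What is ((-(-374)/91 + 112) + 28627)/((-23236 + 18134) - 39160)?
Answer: -2615623/4027842 ≈ -0.64939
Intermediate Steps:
((-(-374)/91 + 112) + 28627)/((-23236 + 18134) - 39160) = ((-(-374)/91 + 112) + 28627)/(-5102 - 39160) = ((-11*(-34/91) + 112) + 28627)/(-44262) = ((374/91 + 112) + 28627)*(-1/44262) = (10566/91 + 28627)*(-1/44262) = (2615623/91)*(-1/44262) = -2615623/4027842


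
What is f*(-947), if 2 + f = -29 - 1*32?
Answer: 59661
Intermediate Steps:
f = -63 (f = -2 + (-29 - 1*32) = -2 + (-29 - 32) = -2 - 61 = -63)
f*(-947) = -63*(-947) = 59661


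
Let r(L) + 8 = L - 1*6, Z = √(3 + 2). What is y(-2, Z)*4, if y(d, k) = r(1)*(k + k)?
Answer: -104*√5 ≈ -232.55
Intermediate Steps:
Z = √5 ≈ 2.2361
r(L) = -14 + L (r(L) = -8 + (L - 1*6) = -8 + (L - 6) = -8 + (-6 + L) = -14 + L)
y(d, k) = -26*k (y(d, k) = (-14 + 1)*(k + k) = -26*k)
y(-2, Z)*4 = -26*√5*4 = -104*√5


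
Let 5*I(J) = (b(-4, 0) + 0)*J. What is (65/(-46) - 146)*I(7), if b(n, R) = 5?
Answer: -47467/46 ≈ -1031.9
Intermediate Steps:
I(J) = J (I(J) = ((5 + 0)*J)/5 = (5*J)/5 = J)
(65/(-46) - 146)*I(7) = (65/(-46) - 146)*7 = (65*(-1/46) - 146)*7 = (-65/46 - 146)*7 = -6781/46*7 = -47467/46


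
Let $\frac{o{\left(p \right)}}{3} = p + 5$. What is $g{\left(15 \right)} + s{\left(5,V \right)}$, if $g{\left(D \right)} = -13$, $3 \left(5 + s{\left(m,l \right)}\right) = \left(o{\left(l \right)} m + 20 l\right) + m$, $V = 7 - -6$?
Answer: $\frac{481}{3} \approx 160.33$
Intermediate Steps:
$V = 13$ ($V = 7 + 6 = 13$)
$o{\left(p \right)} = 15 + 3 p$ ($o{\left(p \right)} = 3 \left(p + 5\right) = 3 \left(5 + p\right) = 15 + 3 p$)
$s{\left(m,l \right)} = -5 + \frac{m}{3} + \frac{20 l}{3} + \frac{m \left(15 + 3 l\right)}{3}$ ($s{\left(m,l \right)} = -5 + \frac{\left(\left(15 + 3 l\right) m + 20 l\right) + m}{3} = -5 + \frac{\left(m \left(15 + 3 l\right) + 20 l\right) + m}{3} = -5 + \frac{\left(20 l + m \left(15 + 3 l\right)\right) + m}{3} = -5 + \frac{m + 20 l + m \left(15 + 3 l\right)}{3} = -5 + \left(\frac{m}{3} + \frac{20 l}{3} + \frac{m \left(15 + 3 l\right)}{3}\right) = -5 + \frac{m}{3} + \frac{20 l}{3} + \frac{m \left(15 + 3 l\right)}{3}$)
$g{\left(15 \right)} + s{\left(5,V \right)} = -13 + \left(-5 + \frac{1}{3} \cdot 5 + \frac{20}{3} \cdot 13 + 5 \left(5 + 13\right)\right) = -13 + \left(-5 + \frac{5}{3} + \frac{260}{3} + 5 \cdot 18\right) = -13 + \left(-5 + \frac{5}{3} + \frac{260}{3} + 90\right) = -13 + \frac{520}{3} = \frac{481}{3}$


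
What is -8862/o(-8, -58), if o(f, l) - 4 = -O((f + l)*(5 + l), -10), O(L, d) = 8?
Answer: 4431/2 ≈ 2215.5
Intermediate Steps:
o(f, l) = -4 (o(f, l) = 4 - 1*8 = 4 - 8 = -4)
-8862/o(-8, -58) = -8862/(-4) = -8862*(-¼) = 4431/2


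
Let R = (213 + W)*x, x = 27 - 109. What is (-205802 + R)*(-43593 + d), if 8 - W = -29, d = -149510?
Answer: 43699595106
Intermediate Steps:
W = 37 (W = 8 - 1*(-29) = 8 + 29 = 37)
x = -82
R = -20500 (R = (213 + 37)*(-82) = 250*(-82) = -20500)
(-205802 + R)*(-43593 + d) = (-205802 - 20500)*(-43593 - 149510) = -226302*(-193103) = 43699595106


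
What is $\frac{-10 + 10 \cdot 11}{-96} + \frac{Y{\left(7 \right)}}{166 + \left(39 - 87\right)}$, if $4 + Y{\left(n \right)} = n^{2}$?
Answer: $- \frac{935}{1416} \approx -0.66031$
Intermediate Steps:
$Y{\left(n \right)} = -4 + n^{2}$
$\frac{-10 + 10 \cdot 11}{-96} + \frac{Y{\left(7 \right)}}{166 + \left(39 - 87\right)} = \frac{-10 + 10 \cdot 11}{-96} + \frac{-4 + 7^{2}}{166 + \left(39 - 87\right)} = \left(-10 + 110\right) \left(- \frac{1}{96}\right) + \frac{-4 + 49}{166 - 48} = 100 \left(- \frac{1}{96}\right) + \frac{45}{118} = - \frac{25}{24} + 45 \cdot \frac{1}{118} = - \frac{25}{24} + \frac{45}{118} = - \frac{935}{1416}$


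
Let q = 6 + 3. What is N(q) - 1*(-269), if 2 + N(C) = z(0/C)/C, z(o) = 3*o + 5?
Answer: 2408/9 ≈ 267.56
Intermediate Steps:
z(o) = 5 + 3*o
q = 9
N(C) = -2 + 5/C (N(C) = -2 + (5 + 3*(0/C))/C = -2 + (5 + 3*0)/C = -2 + (5 + 0)/C = -2 + 5/C)
N(q) - 1*(-269) = (-2 + 5/9) - 1*(-269) = (-2 + 5*(⅑)) + 269 = (-2 + 5/9) + 269 = -13/9 + 269 = 2408/9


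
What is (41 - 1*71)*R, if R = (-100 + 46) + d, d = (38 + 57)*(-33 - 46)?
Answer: 226770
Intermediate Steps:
d = -7505 (d = 95*(-79) = -7505)
R = -7559 (R = (-100 + 46) - 7505 = -54 - 7505 = -7559)
(41 - 1*71)*R = (41 - 1*71)*(-7559) = (41 - 71)*(-7559) = -30*(-7559) = 226770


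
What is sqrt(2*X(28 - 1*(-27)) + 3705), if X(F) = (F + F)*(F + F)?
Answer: sqrt(27905) ≈ 167.05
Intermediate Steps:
X(F) = 4*F**2 (X(F) = (2*F)*(2*F) = 4*F**2)
sqrt(2*X(28 - 1*(-27)) + 3705) = sqrt(2*(4*(28 - 1*(-27))**2) + 3705) = sqrt(2*(4*(28 + 27)**2) + 3705) = sqrt(2*(4*55**2) + 3705) = sqrt(2*(4*3025) + 3705) = sqrt(2*12100 + 3705) = sqrt(24200 + 3705) = sqrt(27905)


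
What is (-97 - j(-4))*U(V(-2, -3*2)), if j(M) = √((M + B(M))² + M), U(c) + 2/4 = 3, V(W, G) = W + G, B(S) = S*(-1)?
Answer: -485/2 - 5*I ≈ -242.5 - 5.0*I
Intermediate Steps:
B(S) = -S
V(W, G) = G + W
U(c) = 5/2 (U(c) = -½ + 3 = 5/2)
j(M) = √M (j(M) = √((M - M)² + M) = √(0² + M) = √(0 + M) = √M)
(-97 - j(-4))*U(V(-2, -3*2)) = (-97 - √(-4))*(5/2) = (-97 - 2*I)*(5/2) = -485/2 - 5*I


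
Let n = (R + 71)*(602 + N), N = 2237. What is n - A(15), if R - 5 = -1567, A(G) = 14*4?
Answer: -4233005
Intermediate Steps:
A(G) = 56
R = -1562 (R = 5 - 1567 = -1562)
n = -4232949 (n = (-1562 + 71)*(602 + 2237) = -1491*2839 = -4232949)
n - A(15) = -4232949 - 1*56 = -4232949 - 56 = -4233005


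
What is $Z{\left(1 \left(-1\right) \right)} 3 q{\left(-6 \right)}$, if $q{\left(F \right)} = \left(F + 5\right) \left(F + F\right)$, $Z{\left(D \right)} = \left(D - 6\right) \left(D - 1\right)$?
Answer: $504$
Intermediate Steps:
$Z{\left(D \right)} = \left(-1 + D\right) \left(-6 + D\right)$ ($Z{\left(D \right)} = \left(-6 + D\right) \left(-1 + D\right) = \left(-1 + D\right) \left(-6 + D\right)$)
$q{\left(F \right)} = 2 F \left(5 + F\right)$ ($q{\left(F \right)} = \left(5 + F\right) 2 F = 2 F \left(5 + F\right)$)
$Z{\left(1 \left(-1\right) \right)} 3 q{\left(-6 \right)} = \left(6 + \left(1 \left(-1\right)\right)^{2} - 7 \cdot 1 \left(-1\right)\right) 3 \cdot 2 \left(-6\right) \left(5 - 6\right) = \left(6 + \left(-1\right)^{2} - -7\right) 3 \cdot 2 \left(-6\right) \left(-1\right) = \left(6 + 1 + 7\right) 3 \cdot 12 = 14 \cdot 3 \cdot 12 = 42 \cdot 12 = 504$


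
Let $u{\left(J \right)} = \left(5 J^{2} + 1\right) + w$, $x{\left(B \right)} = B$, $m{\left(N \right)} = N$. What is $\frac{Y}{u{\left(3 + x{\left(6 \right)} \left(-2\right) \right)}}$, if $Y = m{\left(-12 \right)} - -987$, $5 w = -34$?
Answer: $\frac{4875}{1996} \approx 2.4424$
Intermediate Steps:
$w = - \frac{34}{5}$ ($w = \frac{1}{5} \left(-34\right) = - \frac{34}{5} \approx -6.8$)
$u{\left(J \right)} = - \frac{29}{5} + 5 J^{2}$ ($u{\left(J \right)} = \left(5 J^{2} + 1\right) - \frac{34}{5} = \left(1 + 5 J^{2}\right) - \frac{34}{5} = - \frac{29}{5} + 5 J^{2}$)
$Y = 975$ ($Y = -12 - -987 = -12 + 987 = 975$)
$\frac{Y}{u{\left(3 + x{\left(6 \right)} \left(-2\right) \right)}} = \frac{975}{- \frac{29}{5} + 5 \left(3 + 6 \left(-2\right)\right)^{2}} = \frac{975}{- \frac{29}{5} + 5 \left(3 - 12\right)^{2}} = \frac{975}{- \frac{29}{5} + 5 \left(-9\right)^{2}} = \frac{975}{- \frac{29}{5} + 5 \cdot 81} = \frac{975}{- \frac{29}{5} + 405} = \frac{975}{\frac{1996}{5}} = 975 \cdot \frac{5}{1996} = \frac{4875}{1996}$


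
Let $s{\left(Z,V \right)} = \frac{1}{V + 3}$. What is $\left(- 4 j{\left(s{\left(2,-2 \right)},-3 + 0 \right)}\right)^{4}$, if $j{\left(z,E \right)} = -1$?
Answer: $256$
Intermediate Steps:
$s{\left(Z,V \right)} = \frac{1}{3 + V}$
$\left(- 4 j{\left(s{\left(2,-2 \right)},-3 + 0 \right)}\right)^{4} = \left(\left(-4\right) \left(-1\right)\right)^{4} = 4^{4} = 256$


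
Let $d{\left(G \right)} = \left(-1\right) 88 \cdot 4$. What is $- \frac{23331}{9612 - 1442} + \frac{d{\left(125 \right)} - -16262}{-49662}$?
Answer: $- \frac{644324411}{202869270} \approx -3.1761$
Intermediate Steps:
$d{\left(G \right)} = -352$ ($d{\left(G \right)} = \left(-88\right) 4 = -352$)
$- \frac{23331}{9612 - 1442} + \frac{d{\left(125 \right)} - -16262}{-49662} = - \frac{23331}{9612 - 1442} + \frac{-352 - -16262}{-49662} = - \frac{23331}{8170} + \left(-352 + 16262\right) \left(- \frac{1}{49662}\right) = \left(-23331\right) \frac{1}{8170} + 15910 \left(- \frac{1}{49662}\right) = - \frac{23331}{8170} - \frac{7955}{24831} = - \frac{644324411}{202869270}$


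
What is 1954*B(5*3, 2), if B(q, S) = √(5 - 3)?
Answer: 1954*√2 ≈ 2763.4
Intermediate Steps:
B(q, S) = √2
1954*B(5*3, 2) = 1954*√2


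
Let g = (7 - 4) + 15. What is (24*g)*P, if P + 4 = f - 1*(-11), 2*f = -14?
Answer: 0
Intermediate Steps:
f = -7 (f = (½)*(-14) = -7)
P = 0 (P = -4 + (-7 - 1*(-11)) = -4 + (-7 + 11) = -4 + 4 = 0)
g = 18 (g = 3 + 15 = 18)
(24*g)*P = (24*18)*0 = 432*0 = 0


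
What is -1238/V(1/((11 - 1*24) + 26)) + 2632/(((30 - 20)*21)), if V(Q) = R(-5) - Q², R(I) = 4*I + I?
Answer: 1966409/31695 ≈ 62.042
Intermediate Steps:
R(I) = 5*I
V(Q) = -25 - Q² (V(Q) = 5*(-5) - Q² = -25 - Q²)
-1238/V(1/((11 - 1*24) + 26)) + 2632/(((30 - 20)*21)) = -1238/(-25 - (1/((11 - 1*24) + 26))²) + 2632/(((30 - 20)*21)) = -1238/(-25 - (1/((11 - 24) + 26))²) + 2632/((10*21)) = -1238/(-25 - (1/(-13 + 26))²) + 2632/210 = -1238/(-25 - (1/13)²) + 2632*(1/210) = -1238/(-25 - (1/13)²) + 188/15 = -1238/(-25 - 1*1/169) + 188/15 = -1238/(-25 - 1/169) + 188/15 = -1238/(-4226/169) + 188/15 = -1238*(-169/4226) + 188/15 = 104611/2113 + 188/15 = 1966409/31695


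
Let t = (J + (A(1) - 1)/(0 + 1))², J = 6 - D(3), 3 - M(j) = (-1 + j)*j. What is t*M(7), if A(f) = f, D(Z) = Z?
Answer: -351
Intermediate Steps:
M(j) = 3 - j*(-1 + j) (M(j) = 3 - (-1 + j)*j = 3 - j*(-1 + j))
J = 3 (J = 6 - 1*3 = 6 - 3 = 3)
t = 9 (t = (3 + (1 - 1)/(0 + 1))² = (3 + 0/1)² = (3 + 0*1)² = (3 + 0)² = 3² = 9)
t*M(7) = 9*(3 + 7 - 1*7²) = 9*(3 + 7 - 1*49) = 9*(3 + 7 - 49) = 9*(-39) = -351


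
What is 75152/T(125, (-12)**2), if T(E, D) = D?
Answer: 4697/9 ≈ 521.89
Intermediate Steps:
75152/T(125, (-12)**2) = 75152/((-12)**2) = 75152/144 = 75152*(1/144) = 4697/9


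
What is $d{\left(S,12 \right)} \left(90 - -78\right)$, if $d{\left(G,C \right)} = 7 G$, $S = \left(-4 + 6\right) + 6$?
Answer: $9408$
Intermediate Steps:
$S = 8$ ($S = 2 + 6 = 8$)
$d{\left(S,12 \right)} \left(90 - -78\right) = 7 \cdot 8 \left(90 - -78\right) = 56 \left(90 + 78\right) = 56 \cdot 168 = 9408$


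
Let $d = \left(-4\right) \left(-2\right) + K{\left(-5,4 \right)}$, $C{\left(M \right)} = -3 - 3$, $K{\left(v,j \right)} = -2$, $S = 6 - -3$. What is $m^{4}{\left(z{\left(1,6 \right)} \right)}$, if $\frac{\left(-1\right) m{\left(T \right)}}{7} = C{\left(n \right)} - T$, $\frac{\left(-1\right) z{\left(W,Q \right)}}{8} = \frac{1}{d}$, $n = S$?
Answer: $\frac{92236816}{81} \approx 1.1387 \cdot 10^{6}$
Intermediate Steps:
$S = 9$ ($S = 6 + 3 = 9$)
$n = 9$
$C{\left(M \right)} = -6$
$d = 6$ ($d = \left(-4\right) \left(-2\right) - 2 = 8 - 2 = 6$)
$z{\left(W,Q \right)} = - \frac{4}{3}$ ($z{\left(W,Q \right)} = - \frac{8}{6} = \left(-8\right) \frac{1}{6} = - \frac{4}{3}$)
$m{\left(T \right)} = 42 + 7 T$ ($m{\left(T \right)} = - 7 \left(-6 - T\right) = 42 + 7 T$)
$m^{4}{\left(z{\left(1,6 \right)} \right)} = \left(42 + 7 \left(- \frac{4}{3}\right)\right)^{4} = \left(42 - \frac{28}{3}\right)^{4} = \left(\frac{98}{3}\right)^{4} = \frac{92236816}{81}$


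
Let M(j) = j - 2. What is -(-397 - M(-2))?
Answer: 393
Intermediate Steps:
M(j) = -2 + j
-(-397 - M(-2)) = -(-397 - (-2 - 2)) = -(-397 - 1*(-4)) = -(-397 + 4) = -1*(-393) = 393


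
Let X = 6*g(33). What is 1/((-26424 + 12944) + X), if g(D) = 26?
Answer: -1/13324 ≈ -7.5052e-5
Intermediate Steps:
X = 156 (X = 6*26 = 156)
1/((-26424 + 12944) + X) = 1/((-26424 + 12944) + 156) = 1/(-13480 + 156) = 1/(-13324) = -1/13324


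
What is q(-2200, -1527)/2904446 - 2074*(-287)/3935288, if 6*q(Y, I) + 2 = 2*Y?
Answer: 184923154127/1224624802548 ≈ 0.15100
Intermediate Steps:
q(Y, I) = -⅓ + Y/3 (q(Y, I) = -⅓ + (2*Y)/6 = -⅓ + Y/3)
q(-2200, -1527)/2904446 - 2074*(-287)/3935288 = (-⅓ + (⅓)*(-2200))/2904446 - 2074*(-287)/3935288 = (-⅓ - 2200/3)*(1/2904446) + 595238*(1/3935288) = -2201/3*1/2904446 + 42517/281092 = -2201/8713338 + 42517/281092 = 184923154127/1224624802548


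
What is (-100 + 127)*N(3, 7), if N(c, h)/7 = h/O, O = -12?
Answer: -441/4 ≈ -110.25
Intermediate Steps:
N(c, h) = -7*h/12 (N(c, h) = 7*(h/(-12)) = 7*(h*(-1/12)) = 7*(-h/12) = -7*h/12)
(-100 + 127)*N(3, 7) = (-100 + 127)*(-7/12*7) = 27*(-49/12) = -441/4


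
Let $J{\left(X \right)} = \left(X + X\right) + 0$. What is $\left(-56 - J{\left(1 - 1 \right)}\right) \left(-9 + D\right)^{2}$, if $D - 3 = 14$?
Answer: $-3584$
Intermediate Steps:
$D = 17$ ($D = 3 + 14 = 17$)
$J{\left(X \right)} = 2 X$ ($J{\left(X \right)} = 2 X + 0 = 2 X$)
$\left(-56 - J{\left(1 - 1 \right)}\right) \left(-9 + D\right)^{2} = \left(-56 - 2 \left(1 - 1\right)\right) \left(-9 + 17\right)^{2} = \left(-56 - 2 \left(1 - 1\right)\right) 8^{2} = \left(-56 - 2 \cdot 0\right) 64 = \left(-56 - 0\right) 64 = \left(-56 + 0\right) 64 = \left(-56\right) 64 = -3584$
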